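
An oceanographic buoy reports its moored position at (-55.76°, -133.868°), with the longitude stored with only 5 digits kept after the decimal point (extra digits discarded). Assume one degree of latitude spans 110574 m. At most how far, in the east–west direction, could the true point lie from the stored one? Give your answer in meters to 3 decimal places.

Truncating at 5 decimal places can drop up to a full unit in the last place, so the longitude may be off by as much as 1e-05°.
Parallels shrink by cos φ, so at 55.76° a degree of longitude is 110574 × 0.5627 ≈ 62215.6 m.
East–west error: 1e-05° × 62215.6 m/° ≈ 0.622156 m.

0.622 meters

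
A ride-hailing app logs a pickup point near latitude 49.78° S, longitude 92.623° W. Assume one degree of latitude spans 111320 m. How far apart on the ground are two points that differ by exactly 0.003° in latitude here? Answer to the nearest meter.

Along a meridian 0.003° is 0.003 × 111320 = 333.96 m.

334 meters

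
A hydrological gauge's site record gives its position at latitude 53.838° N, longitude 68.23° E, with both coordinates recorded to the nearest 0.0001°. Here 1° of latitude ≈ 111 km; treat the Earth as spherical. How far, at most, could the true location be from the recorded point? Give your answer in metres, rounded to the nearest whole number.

Rounding to 4 decimal places leaves each coordinate within ±5e-05° of the true value.
N–S: 5e-05° × 111000 m/° = 5.55 m.
Longitude error → 5e-05 × 111000 × cos 53.838° = 5e-05 × 111000 × 0.5901 ≈ 3.27489 m.
Combining orthogonally: (5.55² + 3.27489²)^½ ≈ 6.44418 m.

6 metres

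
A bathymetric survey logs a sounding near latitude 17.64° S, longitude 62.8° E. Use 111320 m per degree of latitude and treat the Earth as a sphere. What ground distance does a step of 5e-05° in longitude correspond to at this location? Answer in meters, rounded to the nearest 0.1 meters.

5e-05° of longitude at 17.64° is 5e-05 × 111320 × cos 17.64° ≈ 5e-05 × 106086 = 5.30428 m.

5.3 meters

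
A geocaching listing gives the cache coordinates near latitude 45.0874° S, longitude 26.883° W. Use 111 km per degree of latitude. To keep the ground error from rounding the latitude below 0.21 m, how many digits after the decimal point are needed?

One degree of latitude covers 111000 m.
Rounding to N decimal places gives at most 0.5 × 10⁻ᴺ degrees of error, i.e. 0.5 × 10⁻ᴺ × 111000 m.
Need 0.5 × 111000 × 10⁻ᴺ ≤ 0.21 → 10⁻ᴺ ≤ 3.784e-06, so N ≥ 5.42.
At 5 places the error can reach 0.555 m, but 6 places keeps it to 0.0555 m.

6 decimal places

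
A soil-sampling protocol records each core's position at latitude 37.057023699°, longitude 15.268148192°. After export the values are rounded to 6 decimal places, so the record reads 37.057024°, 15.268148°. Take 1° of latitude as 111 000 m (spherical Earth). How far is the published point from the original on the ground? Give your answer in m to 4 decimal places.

0.0375 m

The latitude changed by -0.000000301° and the longitude by +0.000000192°.
N–S: -0.000000301° × 111000 m/° = -0.033411 m.
East–west at this latitude: 0.000000192° × 111000 × cos 37.057° ≈ 0.000000192 × 88582 = 0.0170077 m.
Hypotenuse of the two orthogonal shifts: √(0.033411² + 0.0170077²) = 0.0374908 m.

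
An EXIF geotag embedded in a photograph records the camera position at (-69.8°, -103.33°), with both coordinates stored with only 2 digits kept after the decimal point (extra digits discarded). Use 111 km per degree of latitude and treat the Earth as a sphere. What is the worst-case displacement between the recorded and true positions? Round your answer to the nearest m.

1174 m

Truncating at 2 decimal places can drop up to a full unit in the last place, so each coordinate may be off by as much as 0.01°.
North–south component: 0.01° × 111000 = 1110 m.
East–west component at 69.8°: 0.01° × 111000 × cos 69.8° ≈ 0.01 × 38328.1 ≈ 383.281 m.
Combining orthogonally: (1110² + 383.281²)^½ ≈ 1174.31 m.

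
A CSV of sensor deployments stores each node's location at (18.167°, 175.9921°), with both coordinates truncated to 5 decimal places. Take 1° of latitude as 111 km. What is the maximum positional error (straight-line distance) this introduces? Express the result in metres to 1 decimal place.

Truncating at 5 decimal places can drop up to a full unit in the last place, so each coordinate may be off by as much as 1e-05°.
North–south component: 1e-05° × 111000 = 1.11 m.
East–west component at 18.167°: 1e-05° × 111000 × cos 18.167° ≈ 1e-05 × 105467 ≈ 1.05467 m.
Combining orthogonally: (1.11² + 1.05467²)^½ ≈ 1.53115 m.

1.5 metres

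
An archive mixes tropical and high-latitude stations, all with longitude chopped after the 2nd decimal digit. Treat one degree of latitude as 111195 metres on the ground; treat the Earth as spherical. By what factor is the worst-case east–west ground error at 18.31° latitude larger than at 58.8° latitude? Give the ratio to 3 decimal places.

Truncating at 2 decimal places can drop up to a full unit in the last place, so the longitude may be off by as much as 0.01°.
At 18.31°: 0.01° × 111195 × cos 18.31° = 0.01 × 111195 × 0.9494 ≈ 1055.7 m.
Error at 58.8° = 0.01° × 111195 × cos 58.8° ≈ 1112 × 0.5180 = 576.02 m.
Ratio: 1055.7 / 576.02 = cos 18.31° / cos 58.8° ≈ 1.8327.

1.833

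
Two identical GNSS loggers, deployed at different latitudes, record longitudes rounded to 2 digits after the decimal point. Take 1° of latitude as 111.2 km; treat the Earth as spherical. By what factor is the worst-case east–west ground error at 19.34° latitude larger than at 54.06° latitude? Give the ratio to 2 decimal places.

Rounding to 2 decimal places leaves the longitude within ±0.005° of the true value.
At 19.34°: 0.005° × 111200 × cos 19.34° = 0.005 × 111200 × 0.9436 ≈ 524.62 m.
Error at 54.06° = 0.005° × 111200 × cos 54.06° ≈ 556 × 0.5869 = 326.34 m.
Ratio: 524.62 / 326.34 = cos 19.34° / cos 54.06° ≈ 1.6076.

1.61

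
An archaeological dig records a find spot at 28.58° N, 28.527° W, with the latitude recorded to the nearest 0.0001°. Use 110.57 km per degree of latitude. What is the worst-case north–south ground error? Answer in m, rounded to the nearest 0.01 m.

Rounding to 4 decimal places leaves the latitude within ±5e-05° of the true value.
North–south distance: 5e-05° × 110570 m/° = 5.5285 m.

5.53 m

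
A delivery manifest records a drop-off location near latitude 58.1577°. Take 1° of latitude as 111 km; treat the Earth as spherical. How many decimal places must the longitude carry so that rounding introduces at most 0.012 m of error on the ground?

At 58.1577° one degree of longitude covers 111000 × cos 58.1577° ≈ 111000 × 0.5276 ≈ 58561.7 m.
Rounding to N decimal places gives at most 0.5 × 10⁻ᴺ degrees of error, i.e. 0.5 × 10⁻ᴺ × 58561.7 m.
Setting 29280.9 × 10⁻ᴺ ≤ 0.012 gives 10ᴺ ≥ 2.44e+06, i.e. N ≥ 6.39.
At 6 places the error can reach 0.0293 m, but 7 places keeps it to 0.00293 m.

7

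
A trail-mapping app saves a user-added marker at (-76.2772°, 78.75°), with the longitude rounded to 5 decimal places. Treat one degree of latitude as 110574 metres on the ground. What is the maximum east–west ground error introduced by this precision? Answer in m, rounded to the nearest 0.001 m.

0.131 m

Rounding to 5 decimal places leaves the longitude within ±5e-06° of the true value.
Parallels shrink by cos φ, so at 76.2772° a degree of longitude is 110574 × 0.2372 ≈ 26230.9 m.
East–west error: 5e-06° × 26230.9 m/° ≈ 0.131154 m.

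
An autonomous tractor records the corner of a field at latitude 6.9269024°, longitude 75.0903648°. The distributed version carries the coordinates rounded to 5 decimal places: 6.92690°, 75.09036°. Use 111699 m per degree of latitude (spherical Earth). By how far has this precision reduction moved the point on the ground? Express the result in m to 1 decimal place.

Δlat = 6.9269024 − 6.92690 = +0.0000024°; Δlon = 75.0903648 − 75.09036 = +0.0000048°.
N–S: 0.0000024° × 111699 m/° = 0.268078 m.
E–W at 6.9269°: 0.0000048° × 111699 × cos 6.9269° = 0.0000048 × 111699 × 0.9927 ≈ 0.532242 m.
Combined displacement = (0.268078² + 0.532242²)^½ ≈ 0.595942 m.

0.6 m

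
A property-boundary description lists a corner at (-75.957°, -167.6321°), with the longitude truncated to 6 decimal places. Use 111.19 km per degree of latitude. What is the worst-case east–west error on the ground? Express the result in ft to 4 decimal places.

0.0885 ft

Truncating at 6 decimal places can drop up to a full unit in the last place, so the longitude may be off by as much as 1e-06°.
At latitude 75.957° a degree of longitude spans 111190 m × cos 75.957° = 111190 × 0.2427 ≈ 26980.3 m.
Maximum E–W displacement: 1e-06 × 26980.3 = 0.0269803 m.
Converting: 0.0269803 m × 3.2808 ft/m ≈ 0.088518 ft.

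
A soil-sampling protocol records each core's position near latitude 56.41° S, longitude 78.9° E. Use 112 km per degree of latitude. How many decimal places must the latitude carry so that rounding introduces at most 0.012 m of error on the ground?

7 decimal places

One degree of latitude covers 112000 m.
N decimal places → at most half a unit in the last place, 0.5 × 10⁻ᴺ° = 112000/2 × 10⁻ᴺ m.
Setting 56000 × 10⁻ᴺ ≤ 0.012 gives 10ᴺ ≥ 4.667e+06, i.e. N ≥ 6.67.
So 7 decimal places suffice (0.0056 m); 6 would allow up to 0.056 m.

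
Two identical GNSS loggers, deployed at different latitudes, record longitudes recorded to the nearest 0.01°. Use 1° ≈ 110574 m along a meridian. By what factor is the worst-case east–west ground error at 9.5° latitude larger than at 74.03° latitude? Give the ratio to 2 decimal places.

Rounding to 2 decimal places leaves the longitude within ±0.005° of the true value.
Error at 9.5° = 0.005° × 110574 × cos 9.5° ≈ 552.87 × 0.9863 = 545.29 m.
Error at 74.03° = 0.005° × 110574 × cos 74.03° ≈ 552.87 × 0.2751 = 152.11 m.
Ratio: 545.29 / 152.11 = cos 9.5° / cos 74.03° ≈ 3.5847.

3.58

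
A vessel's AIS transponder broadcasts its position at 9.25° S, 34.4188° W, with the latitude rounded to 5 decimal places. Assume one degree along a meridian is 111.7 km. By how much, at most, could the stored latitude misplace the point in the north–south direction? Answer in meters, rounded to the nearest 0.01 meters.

Rounding to 5 decimal places leaves the latitude within ±5e-06° of the true value.
North–south distance: 5e-06° × 111700 m/° = 0.5585 m.

0.56 meters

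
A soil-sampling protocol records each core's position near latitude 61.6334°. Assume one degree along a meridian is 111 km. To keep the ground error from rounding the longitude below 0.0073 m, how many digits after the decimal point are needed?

7 decimal places

At 61.6334° one degree of longitude covers 111000 × cos 61.6334° ≈ 111000 × 0.4751 ≈ 52737.4 m.
N decimal places → at most half a unit in the last place, 0.5 × 10⁻ᴺ° = 52737.4/2 × 10⁻ᴺ m.
Setting 26368.7 × 10⁻ᴺ ≤ 0.0073 gives 10ᴺ ≥ 3.612e+06, i.e. N ≥ 6.56.
At 6 places the error can reach 0.0264 m, but 7 places keeps it to 0.00264 m.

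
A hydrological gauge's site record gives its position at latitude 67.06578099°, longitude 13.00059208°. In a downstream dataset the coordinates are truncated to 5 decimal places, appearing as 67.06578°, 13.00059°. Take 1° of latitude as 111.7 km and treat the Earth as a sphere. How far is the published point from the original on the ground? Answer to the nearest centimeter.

14 centimeters

The latitude changed by +0.00000099° and the longitude by +0.00000208°.
North–south shift: 0.00000099 × 111700 = 0.110583 m.
East–west at this latitude: 0.00000208° × 111700 × cos 67.0658° ≈ 0.00000208 × 43526.6 = 0.0905353 m.
Combined displacement = (0.110583² + 0.0905353²)^½ ≈ 0.142917 m.
That is 0.142917 m = 14.292 cm.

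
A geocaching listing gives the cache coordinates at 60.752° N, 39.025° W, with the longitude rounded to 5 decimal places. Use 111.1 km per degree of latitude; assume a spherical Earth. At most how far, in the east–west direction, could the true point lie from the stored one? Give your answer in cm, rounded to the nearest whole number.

27 cm

Rounding to 5 decimal places leaves the longitude within ±5e-06° of the true value.
At latitude 60.752° a degree of longitude spans 111100 m × cos 60.752° = 111100 × 0.4886 ≈ 54282.4 m.
Maximum E–W displacement: 5e-06 × 54282.4 = 0.271412 m.
That is 0.271412 m = 27.141 cm.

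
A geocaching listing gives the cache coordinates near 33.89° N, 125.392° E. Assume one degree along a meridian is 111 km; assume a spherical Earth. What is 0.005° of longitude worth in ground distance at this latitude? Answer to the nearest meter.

0.005° of longitude at 33.89° is 0.005 × 111000 × cos 33.89° ≈ 0.005 × 92142.2 = 460.711 m.

461 meters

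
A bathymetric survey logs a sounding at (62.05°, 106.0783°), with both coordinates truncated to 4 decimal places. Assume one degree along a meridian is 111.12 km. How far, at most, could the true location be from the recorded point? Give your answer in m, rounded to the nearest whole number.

Truncating at 4 decimal places can drop up to a full unit in the last place, so each coordinate may be off by as much as 0.0001°.
N–S: 0.0001° × 111120 m/° = 11.112 m.
Longitude error → 0.0001 × 111120 × cos 62.05° = 0.0001 × 111120 × 0.4687 ≈ 5.2082 m.
The two errors are perpendicular, so the maximum displacement is √(11.112² + 5.2082²) ≈ 12.272 m.

12 m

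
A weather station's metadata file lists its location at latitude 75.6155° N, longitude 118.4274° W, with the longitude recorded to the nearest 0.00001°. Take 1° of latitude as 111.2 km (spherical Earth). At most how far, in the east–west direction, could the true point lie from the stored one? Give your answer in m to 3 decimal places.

Rounding to 5 decimal places leaves the longitude within ±5e-06° of the true value.
Parallels shrink by cos φ, so at 75.6155° a degree of longitude is 111200 × 0.2484 ≈ 27625.2 m.
East–west error: 5e-06° × 27625.2 m/° ≈ 0.138126 m.

0.138 m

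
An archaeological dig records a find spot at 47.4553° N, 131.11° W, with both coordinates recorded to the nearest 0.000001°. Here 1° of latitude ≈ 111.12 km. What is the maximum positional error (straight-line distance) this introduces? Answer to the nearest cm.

Rounding to 6 decimal places leaves each coordinate within ±5e-07° of the true value.
N–S: 5e-07° × 111120 m/° = 0.05556 m.
Longitude error → 5e-07 × 111120 × cos 47.4553° = 5e-07 × 111120 × 0.6762 ≈ 0.0375677 m.
Worst case both components are at the extreme and orthogonal: √(0.05556² + 0.0375677²) ≈ 0.067069 m.
That is 0.067069 m = 6.7069 cm.

7 cm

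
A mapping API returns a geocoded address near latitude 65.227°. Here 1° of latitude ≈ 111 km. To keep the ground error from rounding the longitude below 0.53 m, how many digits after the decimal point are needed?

At 65.227° one degree of longitude covers 111000 × cos 65.227° ≈ 111000 × 0.4190 ≈ 46511.7 m.
With N decimal places the half-ulp bound is 0.5·10⁻ᴺ°, or 0.5·10⁻ᴺ × 46511.7 m on the ground.
Need 0.5 × 46511.7 × 10⁻ᴺ ≤ 0.53 → 10⁻ᴺ ≤ 2.279e-05, so N ≥ 4.64.
At 4 places the error can reach 2.33 m, but 5 places keeps it to 0.233 m.

5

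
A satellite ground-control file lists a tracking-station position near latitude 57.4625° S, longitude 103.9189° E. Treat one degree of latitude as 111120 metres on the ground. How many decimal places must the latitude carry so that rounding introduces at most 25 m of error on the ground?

4 decimal places

One degree of latitude covers 111120 m.
With N decimal places the half-ulp bound is 0.5·10⁻ᴺ°, or 0.5·10⁻ᴺ × 111120 m on the ground.
Need 0.5 × 111120 × 10⁻ᴺ ≤ 25 → 10⁻ᴺ ≤ 4.500e-04, so N ≥ 3.35.
N = 3 would give 55.6 m (too coarse); N = 4 gives 5.56 m ≤ 25 m.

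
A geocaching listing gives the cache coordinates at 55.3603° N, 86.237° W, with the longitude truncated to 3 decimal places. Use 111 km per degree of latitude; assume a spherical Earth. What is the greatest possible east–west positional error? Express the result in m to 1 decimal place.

Truncating at 3 decimal places can drop up to a full unit in the last place, so the longitude may be off by as much as 0.001°.
Parallels shrink by cos φ, so at 55.3603° a degree of longitude is 111000 × 0.5684 ≈ 63093.9 m.
East–west error: 0.001° × 63093.9 m/° ≈ 63.0939 m.

63.1 m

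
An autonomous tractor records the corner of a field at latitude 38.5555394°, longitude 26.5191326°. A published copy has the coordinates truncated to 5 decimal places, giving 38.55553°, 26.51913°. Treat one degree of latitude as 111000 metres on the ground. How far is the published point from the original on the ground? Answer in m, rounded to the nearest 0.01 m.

The latitude changed by +0.0000094° and the longitude by +0.0000026°.
N–S: 0.0000094° × 111000 m/° = 1.0434 m.
East–west at this latitude: 0.0000026° × 111000 × cos 38.5555° ≈ 0.0000026 × 86802.5 = 0.225686 m.
Combined displacement = (1.0434² + 0.225686²)^½ ≈ 1.06753 m.

1.07 m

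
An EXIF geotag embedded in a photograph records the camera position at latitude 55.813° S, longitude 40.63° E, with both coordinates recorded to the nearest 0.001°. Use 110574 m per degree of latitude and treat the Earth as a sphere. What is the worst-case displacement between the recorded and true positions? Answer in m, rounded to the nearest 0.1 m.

Rounding to 3 decimal places leaves each coordinate within ±0.0005° of the true value.
Latitude error → 0.0005 × 110574 = 55.287 m along the meridian.
Longitude error → 0.0005 × 110574 × cos 55.813° = 0.0005 × 110574 × 0.5619 ≈ 31.0655 m.
The two errors are perpendicular, so the maximum displacement is √(55.287² + 31.0655²) ≈ 63.417 m.

63.4 m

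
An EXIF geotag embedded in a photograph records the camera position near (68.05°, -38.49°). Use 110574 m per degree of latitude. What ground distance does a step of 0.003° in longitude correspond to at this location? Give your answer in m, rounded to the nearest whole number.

At 68.05° a degree of longitude is 110574 × cos 68.05° ≈ 41332.3 m, so 0.003° corresponds to 123.997 m.

124 m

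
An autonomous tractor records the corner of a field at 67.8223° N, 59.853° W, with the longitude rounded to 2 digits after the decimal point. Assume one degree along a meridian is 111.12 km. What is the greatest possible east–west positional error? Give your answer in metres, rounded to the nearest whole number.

210 metres

Rounding to 2 decimal places leaves the longitude within ±0.005° of the true value.
Parallels shrink by cos φ, so at 67.8223° a degree of longitude is 111120 × 0.3775 ≈ 41945.6 m.
So at most 0.005° × 41945.6 ≈ 209.728 m east–west.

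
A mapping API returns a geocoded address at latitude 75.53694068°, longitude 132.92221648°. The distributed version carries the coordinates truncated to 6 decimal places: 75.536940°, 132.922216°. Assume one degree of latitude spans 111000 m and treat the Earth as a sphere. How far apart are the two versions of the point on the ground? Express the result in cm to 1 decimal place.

The latitude changed by +0.00000068° and the longitude by +0.00000048°.
North–south shift: 0.00000068 × 111000 = 0.07548 m.
E–W at 75.5369°: 0.00000048° × 111000 × cos 75.5369° = 0.00000048 × 111000 × 0.2498 ≈ 0.013307 m.
Distance: √(0.07548² + 0.013307²) ≈ 0.076644 m.
That is 0.076644 m = 7.6644 cm.

7.7 cm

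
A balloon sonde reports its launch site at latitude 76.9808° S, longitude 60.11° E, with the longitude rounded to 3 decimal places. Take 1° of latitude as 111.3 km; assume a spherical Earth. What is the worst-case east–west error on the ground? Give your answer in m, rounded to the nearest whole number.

13 m

Rounding to 3 decimal places leaves the longitude within ±0.0005° of the true value.
At latitude 76.9808° a degree of longitude spans 111300 m × cos 76.9808° = 111300 × 0.2253 ≈ 25073.4 m.
So at most 0.0005° × 25073.4 ≈ 12.5367 m east–west.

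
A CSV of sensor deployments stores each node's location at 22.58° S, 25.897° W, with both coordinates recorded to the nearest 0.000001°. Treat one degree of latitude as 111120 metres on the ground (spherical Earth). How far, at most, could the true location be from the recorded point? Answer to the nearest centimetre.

8 centimetres

Rounding to 6 decimal places leaves each coordinate within ±5e-07° of the true value.
North–south component: 5e-07° × 111120 = 0.05556 m.
East–west component at 22.58°: 5e-07° × 111120 × cos 22.58° ≈ 5e-07 × 102602 ≈ 0.051301 m.
The two errors are perpendicular, so the maximum displacement is √(0.05556² + 0.051301²) ≈ 0.0756221 m.
That is 0.0756221 m = 7.5622 cm.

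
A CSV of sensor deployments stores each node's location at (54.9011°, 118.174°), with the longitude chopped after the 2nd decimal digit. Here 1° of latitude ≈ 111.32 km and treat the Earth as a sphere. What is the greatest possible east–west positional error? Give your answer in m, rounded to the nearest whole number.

Truncating at 2 decimal places can drop up to a full unit in the last place, so the longitude may be off by as much as 0.01°.
Parallels shrink by cos φ, so at 54.9011° a degree of longitude is 111320 × 0.5750 ≈ 64007.8 m.
Maximum E–W displacement: 0.01 × 64007.8 = 640.078 m.

640 m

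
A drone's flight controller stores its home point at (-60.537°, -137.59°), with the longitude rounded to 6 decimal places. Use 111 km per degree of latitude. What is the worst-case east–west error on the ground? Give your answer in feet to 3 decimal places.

Rounding to 6 decimal places leaves the longitude within ±5e-07° of the true value.
At latitude 60.537° a degree of longitude spans 111000 m × cos 60.537° = 111000 × 0.4919 ≈ 54596.6 m.
Maximum E–W displacement: 5e-07 × 54596.6 = 0.0272983 m.
Converting: 0.0272983 m × 3.2808 ft/m ≈ 0.089561 ft.

0.090 feet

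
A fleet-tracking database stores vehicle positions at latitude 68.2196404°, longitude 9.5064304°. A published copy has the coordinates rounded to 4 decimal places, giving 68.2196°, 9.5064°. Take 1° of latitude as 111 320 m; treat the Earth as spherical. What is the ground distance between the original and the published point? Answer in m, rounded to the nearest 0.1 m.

Δlat = 68.2196404 − 68.2196 = +0.0000404°; Δlon = 9.5064304 − 9.5064 = +0.0000304°.
North–south shift: 0.0000404 × 111320 = 4.49733 m.
East–west at this latitude: 0.0000304° × 111320 × cos 68.2196° ≈ 0.0000304 × 41305.3 = 1.25568 m.
Distance: √(4.49733² + 1.25568²) ≈ 4.66934 m.

4.7 m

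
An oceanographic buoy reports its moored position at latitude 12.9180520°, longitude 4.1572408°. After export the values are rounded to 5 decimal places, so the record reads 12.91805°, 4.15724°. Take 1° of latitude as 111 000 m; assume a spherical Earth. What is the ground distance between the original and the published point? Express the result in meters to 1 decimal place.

Δlat = 12.9180520 − 12.91805 = +0.0000020°; Δlon = 4.1572408 − 4.15724 = +0.0000008°.
N–S: 0.0000020° × 111000 m/° = 0.222 m.
E–W at 12.918°: 0.0000008° × 111000 × cos 12.918° = 0.0000008 × 111000 × 0.9747 ≈ 0.0865525 m.
Distance: √(0.222² + 0.0865525²) ≈ 0.238276 m.

0.2 meters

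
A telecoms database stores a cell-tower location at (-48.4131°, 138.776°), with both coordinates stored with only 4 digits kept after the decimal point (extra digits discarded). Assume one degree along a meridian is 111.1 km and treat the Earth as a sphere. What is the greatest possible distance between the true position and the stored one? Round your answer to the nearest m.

13 m

Truncating at 4 decimal places can drop up to a full unit in the last place, so each coordinate may be off by as much as 0.0001°.
N–S: 0.0001° × 111100 m/° = 11.11 m.
East–west component at 48.4131°: 0.0001° × 111100 × cos 48.4131° ≈ 0.0001 × 73743.2 ≈ 7.37432 m.
Combining orthogonally: (11.11² + 7.37432²)^½ ≈ 13.3346 m.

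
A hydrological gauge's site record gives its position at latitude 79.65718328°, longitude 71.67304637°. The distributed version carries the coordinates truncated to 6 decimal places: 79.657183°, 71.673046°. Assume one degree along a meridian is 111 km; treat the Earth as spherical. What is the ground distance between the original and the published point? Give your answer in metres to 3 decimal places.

Δlat = 79.65718328 − 79.657183 = +0.00000028°; Δlon = 71.67304637 − 71.673046 = +0.00000037°.
North–south shift: 0.00000028 × 111000 = 0.03108 m.
East–west at this latitude: 0.00000037° × 111000 × cos 79.6572° ≈ 0.00000037 × 19928.7 = 0.0073736 m.
Hypotenuse of the two orthogonal shifts: √(0.03108² + 0.0073736²) = 0.0319427 m.

0.032 metres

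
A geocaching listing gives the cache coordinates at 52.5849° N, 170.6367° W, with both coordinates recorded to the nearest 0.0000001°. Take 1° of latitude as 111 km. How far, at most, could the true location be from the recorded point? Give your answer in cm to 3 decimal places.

0.649 cm

Rounding to 7 decimal places leaves each coordinate within ±5e-08° of the true value.
N–S: 5e-08° × 111000 m/° = 0.00555 m.
East–west component at 52.5849°: 5e-08° × 111000 × cos 52.5849° ≈ 5e-08 × 67442 ≈ 0.0033721 m.
Worst case both components are at the extreme and orthogonal: √(0.00555² + 0.0033721²) ≈ 0.00649412 m.
That is 0.00649412 m = 0.64941 cm.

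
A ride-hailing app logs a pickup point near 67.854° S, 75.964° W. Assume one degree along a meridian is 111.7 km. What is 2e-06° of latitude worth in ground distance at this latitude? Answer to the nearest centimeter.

2e-06° × 111700 m/° = 0.2234 m.
That is 0.2234 m = 22.34 cm.

22 centimeters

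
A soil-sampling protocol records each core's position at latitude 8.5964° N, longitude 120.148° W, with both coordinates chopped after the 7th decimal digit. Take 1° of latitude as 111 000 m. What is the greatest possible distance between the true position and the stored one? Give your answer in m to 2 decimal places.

0.02 m

Truncating at 7 decimal places can drop up to a full unit in the last place, so each coordinate may be off by as much as 1e-07°.
North–south component: 1e-07° × 111000 = 0.0111 m.
Longitude error → 1e-07 × 111000 × cos 8.5964° = 1e-07 × 111000 × 0.9888 ≈ 0.0109753 m.
Worst case both components are at the extreme and orthogonal: √(0.0111² + 0.0109753²) ≈ 0.0156098 m.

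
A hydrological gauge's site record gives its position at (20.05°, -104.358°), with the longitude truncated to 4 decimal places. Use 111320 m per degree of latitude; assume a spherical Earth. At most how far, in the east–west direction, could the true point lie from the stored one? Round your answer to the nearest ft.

34 ft

Truncating at 4 decimal places can drop up to a full unit in the last place, so the longitude may be off by as much as 0.0001°.
One degree of longitude at 20.05° is 111320 × cos 20.05° ≈ 111320 × 0.9394 = 104573 m.
So at most 0.0001° × 104573 ≈ 10.4573 m east–west.
Converting: 10.4573 m × 3.2808 ft/m ≈ 34.309 ft.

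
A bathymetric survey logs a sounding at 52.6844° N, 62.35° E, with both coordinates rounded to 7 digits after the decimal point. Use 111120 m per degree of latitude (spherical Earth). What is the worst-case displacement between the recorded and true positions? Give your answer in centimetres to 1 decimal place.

0.6 centimetres

Rounding to 7 decimal places leaves each coordinate within ±5e-08° of the true value.
North–south component: 5e-08° × 111120 = 0.005556 m.
Longitude error → 5e-08 × 111120 × cos 52.6844° = 5e-08 × 111120 × 0.6062 ≈ 0.00336807 m.
Combining orthogonally: (0.005556² + 0.00336807²)^½ ≈ 0.00649716 m.
That is 0.00649716 m = 0.64972 cm.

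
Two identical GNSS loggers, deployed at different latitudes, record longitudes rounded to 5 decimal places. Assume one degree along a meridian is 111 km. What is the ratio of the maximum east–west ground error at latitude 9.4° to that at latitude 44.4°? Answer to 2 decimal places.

Rounding to 5 decimal places leaves the longitude within ±5e-06° of the true value.
At 9.4°: 5e-06° × 111000 × cos 9.4° = 5e-06 × 111000 × 0.9866 ≈ 0.54755 m.
Error at 44.4° = 5e-06° × 111000 × cos 44.4° ≈ 0.555 × 0.7145 = 0.39653 m.
Ratio: 0.54755 / 0.39653 = cos 9.4° / cos 44.4° ≈ 1.3808.

1.38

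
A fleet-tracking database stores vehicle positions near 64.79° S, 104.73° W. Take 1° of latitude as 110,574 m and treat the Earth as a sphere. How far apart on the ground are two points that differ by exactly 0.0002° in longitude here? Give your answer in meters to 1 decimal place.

0.0002° of longitude at 64.79° is 0.0002 × 110574 × cos 64.79° ≈ 0.0002 × 47097.6 = 9.41952 m.

9.4 meters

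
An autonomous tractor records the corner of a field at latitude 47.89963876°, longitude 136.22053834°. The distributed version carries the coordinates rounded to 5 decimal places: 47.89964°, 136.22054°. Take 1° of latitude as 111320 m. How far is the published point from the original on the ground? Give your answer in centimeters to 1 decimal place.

18.5 centimeters

Δlat = 47.89963876 − 47.89964 = -0.00000124°; Δlon = 136.22053834 − 136.22054 = -0.00000166°.
N–S: -0.00000124° × 111320 m/° = -0.138037 m.
E–W at 47.8996°: -0.00000166° × 111320 × cos 47.8996° = -0.00000166 × 111320 × 0.6704 ≈ -0.12389 m.
Combined displacement = (0.138037² + 0.12389²)^½ ≈ 0.18548 m.
That is 0.18548 m = 18.548 cm.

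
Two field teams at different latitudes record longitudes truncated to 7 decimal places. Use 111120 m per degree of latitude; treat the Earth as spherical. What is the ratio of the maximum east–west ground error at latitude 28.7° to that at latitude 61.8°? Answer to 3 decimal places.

Truncating at 7 decimal places can drop up to a full unit in the last place, so the longitude may be off by as much as 1e-07°.
At 28.7°: 1e-07° × 111120 × cos 28.7° = 1e-07 × 111120 × 0.8771 ≈ 0.0097468 m.
At 61.8°: 1e-07° × 111120 × cos 61.8° = 1e-07 × 111120 × 0.4726 ≈ 0.005251 m.
The ratio reduces to cos 28.7° / cos 61.8° = 0.8771/0.4726 ≈ 1.8562.

1.856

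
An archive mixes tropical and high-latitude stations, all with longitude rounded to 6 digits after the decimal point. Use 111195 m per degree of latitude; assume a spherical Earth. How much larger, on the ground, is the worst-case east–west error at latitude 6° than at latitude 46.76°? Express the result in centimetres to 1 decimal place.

Rounding to 6 decimal places leaves the longitude within ±5e-07° of the true value.
At 6°: 5e-07° × 111195 × cos 6° = 5e-07 × 111195 × 0.9945 ≈ 0.055293 m.
Error at 46.76° = 5e-07° × 111195 × cos 46.76° ≈ 0.055597 × 0.6851 = 0.038087 m.
Difference: 0.055293 − 0.038087 = 0.017206 m.
That is 0.0172055 m = 1.7206 cm.

1.7 centimetres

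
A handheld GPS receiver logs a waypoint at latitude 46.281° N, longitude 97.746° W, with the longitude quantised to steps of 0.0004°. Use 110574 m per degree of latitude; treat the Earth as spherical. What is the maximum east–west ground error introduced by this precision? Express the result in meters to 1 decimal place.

15.3 meters

With a 0.0004° grid the true value lies within half a step, ±0.0004°/2 = ±0.0002°, of the stored one.
Parallels shrink by cos φ, so at 46.281° a degree of longitude is 110574 × 0.6911 ≈ 76420.1 m.
So at most 0.0002° × 76420.1 ≈ 15.284 m east–west.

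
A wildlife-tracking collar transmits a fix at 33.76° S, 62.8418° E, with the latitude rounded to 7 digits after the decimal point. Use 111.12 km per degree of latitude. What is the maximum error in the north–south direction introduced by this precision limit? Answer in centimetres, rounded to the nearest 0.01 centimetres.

0.56 centimetres

Rounding to 7 decimal places leaves the latitude within ±5e-08° of the true value.
So the N–S error is at most 5e-08 × 111120 = 0.005556 m.
That is 0.005556 m = 0.5556 cm.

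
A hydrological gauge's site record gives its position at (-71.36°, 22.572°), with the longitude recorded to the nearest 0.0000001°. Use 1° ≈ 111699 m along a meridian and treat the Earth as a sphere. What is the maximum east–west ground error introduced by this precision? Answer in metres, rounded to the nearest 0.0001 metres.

0.0018 metres

Rounding to 7 decimal places leaves the longitude within ±5e-08° of the true value.
Parallels shrink by cos φ, so at 71.36° a degree of longitude is 111699 × 0.3196 ≈ 35701.3 m.
Maximum E–W displacement: 5e-08 × 35701.3 = 0.00178507 m.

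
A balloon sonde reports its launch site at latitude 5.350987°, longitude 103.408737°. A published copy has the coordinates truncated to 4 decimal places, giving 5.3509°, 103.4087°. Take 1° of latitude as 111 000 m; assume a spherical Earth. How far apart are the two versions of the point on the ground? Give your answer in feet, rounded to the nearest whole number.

Δlat = 5.350987 − 5.3509 = +0.000087°; Δlon = 103.408737 − 103.4087 = +0.000037°.
N–S: 0.000087° × 111000 m/° = 9.657 m.
E–W at 5.3509°: 0.000037° × 111000 × cos 5.3509° = 0.000037 × 111000 × 0.9956 ≈ 4.0891 m.
Combined displacement = (9.657² + 4.0891²)^½ ≈ 10.4871 m.
Converting: 10.4871 m × 3.2808 ft/m ≈ 34.406 ft.

34 feet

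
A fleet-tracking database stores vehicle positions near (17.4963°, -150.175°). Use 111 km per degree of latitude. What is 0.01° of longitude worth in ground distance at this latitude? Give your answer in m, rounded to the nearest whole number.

0.01° of longitude at 17.4963° is 0.01 × 111000 × cos 17.4963° ≈ 0.01 × 105865 = 1058.65 m.

1059 m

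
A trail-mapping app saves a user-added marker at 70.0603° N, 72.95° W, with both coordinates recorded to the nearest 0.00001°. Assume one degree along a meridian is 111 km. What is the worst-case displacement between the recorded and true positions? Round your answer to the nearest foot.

2 feet

Rounding to 5 decimal places leaves each coordinate within ±5e-06° of the true value.
North–south component: 5e-06° × 111000 = 0.555 m.
East–west component at 70.0603°: 5e-06° × 111000 × cos 70.0603° ≈ 5e-06 × 37854.4 ≈ 0.189272 m.
The two errors are perpendicular, so the maximum displacement is √(0.555² + 0.189272²) ≈ 0.586386 m.
Converting: 0.586386 m × 3.2808 ft/m ≈ 1.9238 ft.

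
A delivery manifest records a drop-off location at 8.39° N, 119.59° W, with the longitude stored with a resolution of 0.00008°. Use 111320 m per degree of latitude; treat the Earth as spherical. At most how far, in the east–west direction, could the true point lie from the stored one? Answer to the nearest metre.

With a 0.00008° grid the true value lies within half a step, ±0.00008°/2 = ±4e-05°, of the stored one.
At latitude 8.39° a degree of longitude spans 111320 m × cos 8.39° = 111320 × 0.9893 ≈ 110129 m.
So at most 4e-05° × 110129 ≈ 4.40515 m east–west.

4 metres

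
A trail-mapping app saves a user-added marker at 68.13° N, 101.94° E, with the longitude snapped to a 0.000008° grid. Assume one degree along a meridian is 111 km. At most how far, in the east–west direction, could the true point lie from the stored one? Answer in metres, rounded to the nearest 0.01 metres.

0.17 metres

With a 0.000008° grid the true value lies within half a step, ±0.000008°/2 = ±4e-06°, of the stored one.
One degree of longitude at 68.13° is 111000 × cos 68.13° ≈ 111000 × 0.3725 = 41347.7 m.
East–west error: 4e-06° × 41347.7 m/° ≈ 0.165391 m.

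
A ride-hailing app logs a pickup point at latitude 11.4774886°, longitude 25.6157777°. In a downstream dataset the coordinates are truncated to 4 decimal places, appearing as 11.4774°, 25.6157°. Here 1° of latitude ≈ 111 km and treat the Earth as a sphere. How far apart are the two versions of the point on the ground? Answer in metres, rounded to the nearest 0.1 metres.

13.0 metres

Δlat = 11.4774886 − 11.4774 = +0.0000886°; Δlon = 25.6157777 − 25.6157 = +0.0000777°.
N–S: 0.0000886° × 111000 m/° = 9.8346 m.
E–W at 11.4774°: 0.0000777° × 111000 × cos 11.4774° = 0.0000777 × 111000 × 0.9800 ≈ 8.45223 m.
Hypotenuse of the two orthogonal shifts: √(9.8346² + 8.45223²) = 12.9676 m.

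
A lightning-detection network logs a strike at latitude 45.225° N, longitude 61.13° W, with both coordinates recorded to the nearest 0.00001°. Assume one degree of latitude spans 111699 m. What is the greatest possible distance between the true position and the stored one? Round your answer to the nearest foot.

2 feet

Rounding to 5 decimal places leaves each coordinate within ±5e-06° of the true value.
N–S: 5e-06° × 111699 m/° = 0.558495 m.
East–west component at 45.225°: 5e-06° × 111699 × cos 45.225° ≈ 5e-06 × 78672.3 ≈ 0.393362 m.
The two errors are perpendicular, so the maximum displacement is √(0.558495² + 0.393362²) ≈ 0.683118 m.
In feet: 0.683118 m ÷ 0.3048 ≈ 2.2412 ft.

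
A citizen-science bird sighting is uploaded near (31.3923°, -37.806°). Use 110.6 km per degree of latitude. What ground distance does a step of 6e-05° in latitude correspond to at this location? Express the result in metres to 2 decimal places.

Along a meridian 6e-05° is 6e-05 × 110600 = 6.636 m.

6.64 metres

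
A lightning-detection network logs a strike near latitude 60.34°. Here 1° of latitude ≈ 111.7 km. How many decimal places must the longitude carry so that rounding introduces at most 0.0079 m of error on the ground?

At 60.34° one degree of longitude covers 111700 × cos 60.34° ≈ 111700 × 0.4949 ≈ 55275 m.
Rounding to N decimal places gives at most 0.5 × 10⁻ᴺ degrees of error, i.e. 0.5 × 10⁻ᴺ × 55275 m.
Need 0.5 × 55275 × 10⁻ᴺ ≤ 0.0079 → 10⁻ᴺ ≤ 2.858e-07, so N ≥ 6.54.
At 6 places the error can reach 0.0276 m, but 7 places keeps it to 0.00276 m.

7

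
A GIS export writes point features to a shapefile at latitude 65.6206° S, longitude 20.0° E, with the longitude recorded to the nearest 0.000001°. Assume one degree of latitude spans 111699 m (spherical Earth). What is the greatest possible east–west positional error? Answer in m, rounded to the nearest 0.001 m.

Rounding to 6 decimal places leaves the longitude within ±5e-07° of the true value.
One degree of longitude at 65.6206° is 111699 × cos 65.6206° ≈ 111699 × 0.4128 = 46106.8 m.
Maximum E–W displacement: 5e-07 × 46106.8 = 0.0230534 m.

0.023 m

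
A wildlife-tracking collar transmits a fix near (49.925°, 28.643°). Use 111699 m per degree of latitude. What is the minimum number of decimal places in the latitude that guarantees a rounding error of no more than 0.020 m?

One degree of latitude covers 111699 m.
With N decimal places the half-ulp bound is 0.5·10⁻ᴺ°, or 0.5·10⁻ᴺ × 111699 m on the ground.
Setting 55849.5 × 10⁻ᴺ ≤ 0.020 gives 10ᴺ ≥ 2.792e+06, i.e. N ≥ 6.45.
N = 6 would give 0.0558 m (too coarse); N = 7 gives 0.00558 m ≤ 0.020 m.

7 decimal places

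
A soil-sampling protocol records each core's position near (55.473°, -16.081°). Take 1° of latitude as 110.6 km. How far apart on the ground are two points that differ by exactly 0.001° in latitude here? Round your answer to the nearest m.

0.001° × 110600 m/° = 110.6 m.

111 m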